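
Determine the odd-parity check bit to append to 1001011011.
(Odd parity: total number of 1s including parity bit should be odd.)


Number of 1s in data: 6
Parity bit: 1

1


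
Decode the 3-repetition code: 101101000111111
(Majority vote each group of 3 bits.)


Groups: 101, 101, 000, 111, 111
Majority votes: 11011

11011


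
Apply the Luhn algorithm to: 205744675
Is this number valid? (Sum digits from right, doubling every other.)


Luhn sum = 40
40 mod 10 = 0

Valid (Luhn sum mod 10 = 0)


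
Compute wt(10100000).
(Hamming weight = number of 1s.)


Counting 1s in 10100000

2


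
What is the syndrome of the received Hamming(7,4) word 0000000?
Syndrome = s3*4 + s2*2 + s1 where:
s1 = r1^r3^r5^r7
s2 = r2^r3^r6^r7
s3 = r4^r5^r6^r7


s1=0, s2=0, s3=0

Syndrome = 0 (no error)


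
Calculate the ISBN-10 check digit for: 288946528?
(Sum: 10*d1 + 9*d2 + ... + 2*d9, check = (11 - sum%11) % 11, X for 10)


Weighted sum: 315
315 mod 11 = 7

Check digit: 4


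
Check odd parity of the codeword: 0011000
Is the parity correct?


Number of 1s: 2

No, parity error (2 ones)


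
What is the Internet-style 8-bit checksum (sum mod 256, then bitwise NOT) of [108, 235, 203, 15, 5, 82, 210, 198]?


Sum = 1056 mod 256 = 32
Complement = 223

223


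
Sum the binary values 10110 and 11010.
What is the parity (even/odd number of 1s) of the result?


10110 = 22
11010 = 26
Sum = 48 = 110000
1s count = 2

even parity (2 ones in 110000)


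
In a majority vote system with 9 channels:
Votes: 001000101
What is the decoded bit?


Ones: 3 out of 9
Threshold: 5

0 (3/9 voted 1)


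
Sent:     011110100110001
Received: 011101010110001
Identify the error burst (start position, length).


XOR: 000011110000000

Burst at position 4, length 4


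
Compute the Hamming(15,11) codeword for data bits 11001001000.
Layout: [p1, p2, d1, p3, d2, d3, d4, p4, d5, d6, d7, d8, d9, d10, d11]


Parity bits: p1=1, p2=1, p3=0, p4=0

111010001001000


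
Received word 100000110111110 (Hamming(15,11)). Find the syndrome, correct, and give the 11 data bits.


Syndrome = 0: no error detected

Data: 00010111110 (no errors)


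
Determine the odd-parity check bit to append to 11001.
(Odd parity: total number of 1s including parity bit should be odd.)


Number of 1s in data: 3
Parity bit: 0

0


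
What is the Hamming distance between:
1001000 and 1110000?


XOR: 0111000
Count of 1s: 3

3


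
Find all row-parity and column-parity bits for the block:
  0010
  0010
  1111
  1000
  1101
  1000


Row parities: 110111
Column parities: 0010

Row P: 110111, Col P: 0010, Corner: 1


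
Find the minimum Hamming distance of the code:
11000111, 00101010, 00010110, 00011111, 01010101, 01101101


Comparing all pairs, minimum distance: 2
Can detect 1 errors, correct 0 errors

2


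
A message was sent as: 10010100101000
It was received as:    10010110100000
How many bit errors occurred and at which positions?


XOR: 00000010001000

2 error(s) at position(s): 6, 10


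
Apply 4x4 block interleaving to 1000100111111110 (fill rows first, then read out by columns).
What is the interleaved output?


Matrix:
  1000
  1001
  1111
  1110
Read columns: 1111001100110110

1111001100110110


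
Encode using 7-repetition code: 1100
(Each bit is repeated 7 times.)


Each bit -> 7 copies

1111111111111100000000000000


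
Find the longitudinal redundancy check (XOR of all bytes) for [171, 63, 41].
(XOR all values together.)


XOR chain: 171 ^ 63 ^ 41 = 189

189


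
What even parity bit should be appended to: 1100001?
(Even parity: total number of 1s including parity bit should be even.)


Number of 1s in data: 3
Parity bit: 1

1


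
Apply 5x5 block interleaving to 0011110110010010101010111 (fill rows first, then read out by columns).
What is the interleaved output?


Matrix:
  00111
  10110
  01001
  01010
  10111
Read columns: 0100100110110011101110101

0100100110110011101110101


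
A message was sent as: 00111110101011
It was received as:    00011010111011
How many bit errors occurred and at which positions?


XOR: 00100100010000

3 error(s) at position(s): 2, 5, 9


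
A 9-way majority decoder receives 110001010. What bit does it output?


Ones: 4 out of 9
Threshold: 5

0 (4/9 voted 1)


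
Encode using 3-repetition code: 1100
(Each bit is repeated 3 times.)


Each bit -> 3 copies

111111000000


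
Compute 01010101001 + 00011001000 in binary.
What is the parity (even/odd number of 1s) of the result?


01010101001 = 681
00011001000 = 200
Sum = 881 = 1101110001
1s count = 6

even parity (6 ones in 1101110001)


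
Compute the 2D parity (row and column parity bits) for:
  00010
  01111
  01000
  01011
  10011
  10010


Row parities: 101110
Column parities: 01111

Row P: 101110, Col P: 01111, Corner: 0


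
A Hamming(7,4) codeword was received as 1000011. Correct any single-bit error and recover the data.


Syndrome = 0: no error detected

Data: 0011 (no errors)


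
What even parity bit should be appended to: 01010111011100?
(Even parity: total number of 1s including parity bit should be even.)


Number of 1s in data: 8
Parity bit: 0

0


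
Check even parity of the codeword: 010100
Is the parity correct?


Number of 1s: 2

Yes, parity is correct (2 ones)


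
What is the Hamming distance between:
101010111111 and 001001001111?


XOR: 100011110000
Count of 1s: 5

5


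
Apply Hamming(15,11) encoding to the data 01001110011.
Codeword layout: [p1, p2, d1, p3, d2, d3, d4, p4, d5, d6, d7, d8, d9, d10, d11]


Parity bits: p1=0, p2=0, p3=1, p4=1

000110011110011


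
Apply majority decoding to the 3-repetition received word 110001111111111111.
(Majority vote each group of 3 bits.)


Groups: 110, 001, 111, 111, 111, 111
Majority votes: 101111

101111


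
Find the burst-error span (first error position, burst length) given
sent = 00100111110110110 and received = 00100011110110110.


XOR: 00000100000000000

Burst at position 5, length 1


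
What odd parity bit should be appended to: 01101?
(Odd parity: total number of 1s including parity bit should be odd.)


Number of 1s in data: 3
Parity bit: 0

0


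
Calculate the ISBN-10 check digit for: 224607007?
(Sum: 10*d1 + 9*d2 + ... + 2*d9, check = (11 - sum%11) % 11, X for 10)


Weighted sum: 161
161 mod 11 = 7

Check digit: 4


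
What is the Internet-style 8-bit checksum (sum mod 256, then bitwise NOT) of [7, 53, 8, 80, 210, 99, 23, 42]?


Sum = 522 mod 256 = 10
Complement = 245

245


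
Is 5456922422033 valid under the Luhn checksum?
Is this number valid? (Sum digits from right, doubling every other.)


Luhn sum = 59
59 mod 10 = 9

Invalid (Luhn sum mod 10 = 9)


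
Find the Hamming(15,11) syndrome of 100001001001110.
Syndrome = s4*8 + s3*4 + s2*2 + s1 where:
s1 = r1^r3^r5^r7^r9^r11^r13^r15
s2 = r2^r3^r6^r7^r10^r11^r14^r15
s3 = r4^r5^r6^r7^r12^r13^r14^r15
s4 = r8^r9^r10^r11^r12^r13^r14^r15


s1=1, s2=0, s3=0, s4=0

Syndrome = 1 (error at position 1)


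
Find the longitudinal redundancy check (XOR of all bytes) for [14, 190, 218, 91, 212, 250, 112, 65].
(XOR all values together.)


XOR chain: 14 ^ 190 ^ 218 ^ 91 ^ 212 ^ 250 ^ 112 ^ 65 = 46

46


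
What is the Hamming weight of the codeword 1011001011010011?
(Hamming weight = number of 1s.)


Counting 1s in 1011001011010011

9


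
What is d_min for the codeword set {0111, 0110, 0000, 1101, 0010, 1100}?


Comparing all pairs, minimum distance: 1
Can detect 0 errors, correct 0 errors

1


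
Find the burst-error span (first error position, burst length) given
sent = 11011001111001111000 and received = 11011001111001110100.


XOR: 00000000000000001100

Burst at position 16, length 2


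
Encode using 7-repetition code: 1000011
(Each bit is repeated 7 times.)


Each bit -> 7 copies

1111111000000000000000000000000000011111111111111


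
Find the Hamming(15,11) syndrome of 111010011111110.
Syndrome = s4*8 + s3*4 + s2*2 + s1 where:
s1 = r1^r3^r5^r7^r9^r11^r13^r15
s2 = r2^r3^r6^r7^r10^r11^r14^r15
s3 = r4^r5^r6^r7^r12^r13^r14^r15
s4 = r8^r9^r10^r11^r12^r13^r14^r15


s1=0, s2=1, s3=0, s4=1

Syndrome = 10 (error at position 10)


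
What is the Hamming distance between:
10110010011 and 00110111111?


XOR: 10000101100
Count of 1s: 4

4


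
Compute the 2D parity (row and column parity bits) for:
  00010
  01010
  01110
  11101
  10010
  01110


Row parities: 101001
Column parities: 00111

Row P: 101001, Col P: 00111, Corner: 1


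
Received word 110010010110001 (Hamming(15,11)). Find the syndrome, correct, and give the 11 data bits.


Syndrome = 0: no error detected

Data: 01000110001 (no errors)


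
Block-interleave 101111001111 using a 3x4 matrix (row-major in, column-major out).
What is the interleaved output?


Matrix:
  1011
  1100
  1111
Read columns: 111011101101

111011101101


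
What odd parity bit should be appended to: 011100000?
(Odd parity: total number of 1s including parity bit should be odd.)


Number of 1s in data: 3
Parity bit: 0

0


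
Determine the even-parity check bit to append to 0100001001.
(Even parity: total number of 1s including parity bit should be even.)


Number of 1s in data: 3
Parity bit: 1

1


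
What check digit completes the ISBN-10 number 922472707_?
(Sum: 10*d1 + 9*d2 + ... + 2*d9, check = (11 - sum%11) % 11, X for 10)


Weighted sum: 246
246 mod 11 = 4

Check digit: 7


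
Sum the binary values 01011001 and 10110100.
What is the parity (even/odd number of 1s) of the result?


01011001 = 89
10110100 = 180
Sum = 269 = 100001101
1s count = 4

even parity (4 ones in 100001101)


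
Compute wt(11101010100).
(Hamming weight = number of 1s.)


Counting 1s in 11101010100

6


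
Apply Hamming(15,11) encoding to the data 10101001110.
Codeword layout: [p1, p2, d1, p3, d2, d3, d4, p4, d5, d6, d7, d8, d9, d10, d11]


Parity bits: p1=1, p2=1, p3=0, p4=0

111001001001110


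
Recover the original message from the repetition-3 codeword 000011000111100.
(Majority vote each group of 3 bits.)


Groups: 000, 011, 000, 111, 100
Majority votes: 01010

01010


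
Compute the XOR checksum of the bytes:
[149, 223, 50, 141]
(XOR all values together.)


XOR chain: 149 ^ 223 ^ 50 ^ 141 = 245

245


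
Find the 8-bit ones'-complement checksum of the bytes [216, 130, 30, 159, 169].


Sum = 704 mod 256 = 192
Complement = 63

63


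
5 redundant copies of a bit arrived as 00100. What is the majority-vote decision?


Ones: 1 out of 5
Threshold: 3

0 (1/5 voted 1)


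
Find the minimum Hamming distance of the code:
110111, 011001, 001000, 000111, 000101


Comparing all pairs, minimum distance: 1
Can detect 0 errors, correct 0 errors

1


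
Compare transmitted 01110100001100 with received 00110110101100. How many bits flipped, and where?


XOR: 01000010100000

3 error(s) at position(s): 1, 6, 8


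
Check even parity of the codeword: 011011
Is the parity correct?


Number of 1s: 4

Yes, parity is correct (4 ones)


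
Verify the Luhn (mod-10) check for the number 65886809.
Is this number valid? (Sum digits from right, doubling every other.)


Luhn sum = 43
43 mod 10 = 3

Invalid (Luhn sum mod 10 = 3)


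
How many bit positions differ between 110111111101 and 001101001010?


XOR: 111010110111
Count of 1s: 9

9


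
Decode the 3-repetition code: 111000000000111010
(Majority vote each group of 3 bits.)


Groups: 111, 000, 000, 000, 111, 010
Majority votes: 100010

100010


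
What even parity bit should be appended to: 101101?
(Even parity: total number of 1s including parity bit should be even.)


Number of 1s in data: 4
Parity bit: 0

0


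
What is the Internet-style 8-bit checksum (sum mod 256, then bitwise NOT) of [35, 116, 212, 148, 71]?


Sum = 582 mod 256 = 70
Complement = 185

185


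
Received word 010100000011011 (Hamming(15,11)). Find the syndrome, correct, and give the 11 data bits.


Syndrome = 0: no error detected

Data: 00000011011 (no errors)


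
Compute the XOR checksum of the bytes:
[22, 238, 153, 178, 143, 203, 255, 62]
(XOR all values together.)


XOR chain: 22 ^ 238 ^ 153 ^ 178 ^ 143 ^ 203 ^ 255 ^ 62 = 86

86


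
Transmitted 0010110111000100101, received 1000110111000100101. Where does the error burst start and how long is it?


XOR: 1010000000000000000

Burst at position 0, length 3


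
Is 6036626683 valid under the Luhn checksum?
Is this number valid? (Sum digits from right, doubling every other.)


Luhn sum = 39
39 mod 10 = 9

Invalid (Luhn sum mod 10 = 9)


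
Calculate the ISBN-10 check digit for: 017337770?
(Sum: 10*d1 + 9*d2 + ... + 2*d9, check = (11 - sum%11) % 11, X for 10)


Weighted sum: 188
188 mod 11 = 1

Check digit: X


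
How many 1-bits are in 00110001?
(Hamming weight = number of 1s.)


Counting 1s in 00110001

3


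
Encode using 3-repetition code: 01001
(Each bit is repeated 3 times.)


Each bit -> 3 copies

000111000000111


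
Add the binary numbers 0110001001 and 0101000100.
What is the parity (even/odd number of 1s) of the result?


0110001001 = 393
0101000100 = 324
Sum = 717 = 1011001101
1s count = 6

even parity (6 ones in 1011001101)


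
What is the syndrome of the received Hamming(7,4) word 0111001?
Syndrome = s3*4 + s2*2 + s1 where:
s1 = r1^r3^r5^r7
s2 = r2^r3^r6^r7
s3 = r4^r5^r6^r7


s1=0, s2=1, s3=0

Syndrome = 2 (error at position 2)


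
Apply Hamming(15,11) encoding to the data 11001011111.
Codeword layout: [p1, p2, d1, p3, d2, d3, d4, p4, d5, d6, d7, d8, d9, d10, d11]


Parity bits: p1=0, p2=0, p3=1, p4=0

001110001011111


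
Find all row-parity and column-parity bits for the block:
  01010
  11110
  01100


Row parities: 000
Column parities: 11000

Row P: 000, Col P: 11000, Corner: 0


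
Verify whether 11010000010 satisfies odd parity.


Number of 1s: 4

No, parity error (4 ones)


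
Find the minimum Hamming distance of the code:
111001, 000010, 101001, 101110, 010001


Comparing all pairs, minimum distance: 1
Can detect 0 errors, correct 0 errors

1


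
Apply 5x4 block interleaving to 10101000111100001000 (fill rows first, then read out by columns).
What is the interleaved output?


Matrix:
  1010
  1000
  1111
  0000
  1000
Read columns: 11101001001010000100

11101001001010000100


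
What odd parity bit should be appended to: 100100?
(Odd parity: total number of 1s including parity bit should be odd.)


Number of 1s in data: 2
Parity bit: 1

1


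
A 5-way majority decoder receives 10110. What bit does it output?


Ones: 3 out of 5
Threshold: 3

1 (3/5 voted 1)


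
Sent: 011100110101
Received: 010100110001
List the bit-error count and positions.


XOR: 001000000100

2 error(s) at position(s): 2, 9


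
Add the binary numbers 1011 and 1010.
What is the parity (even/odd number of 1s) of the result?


1011 = 11
1010 = 10
Sum = 21 = 10101
1s count = 3

odd parity (3 ones in 10101)


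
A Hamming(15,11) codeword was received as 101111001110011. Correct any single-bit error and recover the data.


Syndrome = 12: error at position 12

Data: 11101111011 (corrected bit 12)


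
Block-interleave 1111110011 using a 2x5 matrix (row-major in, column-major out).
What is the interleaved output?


Matrix:
  11111
  10011
Read columns: 1110101111

1110101111


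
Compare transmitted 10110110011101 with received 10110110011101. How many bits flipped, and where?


XOR: 00000000000000

0 errors (received matches sent)


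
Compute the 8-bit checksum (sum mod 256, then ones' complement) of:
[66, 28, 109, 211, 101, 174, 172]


Sum = 861 mod 256 = 93
Complement = 162

162


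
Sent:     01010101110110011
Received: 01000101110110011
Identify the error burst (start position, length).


XOR: 00010000000000000

Burst at position 3, length 1


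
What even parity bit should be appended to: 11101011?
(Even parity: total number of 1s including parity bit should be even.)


Number of 1s in data: 6
Parity bit: 0

0


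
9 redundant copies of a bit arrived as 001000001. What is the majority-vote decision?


Ones: 2 out of 9
Threshold: 5

0 (2/9 voted 1)


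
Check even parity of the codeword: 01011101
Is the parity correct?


Number of 1s: 5

No, parity error (5 ones)


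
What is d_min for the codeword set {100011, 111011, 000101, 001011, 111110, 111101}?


Comparing all pairs, minimum distance: 2
Can detect 1 errors, correct 0 errors

2


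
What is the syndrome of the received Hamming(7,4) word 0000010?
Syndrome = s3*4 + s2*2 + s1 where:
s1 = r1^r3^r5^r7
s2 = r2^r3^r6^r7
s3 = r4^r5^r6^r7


s1=0, s2=1, s3=1

Syndrome = 6 (error at position 6)


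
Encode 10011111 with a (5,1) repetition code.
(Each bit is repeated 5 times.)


Each bit -> 5 copies

1111100000000001111111111111111111111111


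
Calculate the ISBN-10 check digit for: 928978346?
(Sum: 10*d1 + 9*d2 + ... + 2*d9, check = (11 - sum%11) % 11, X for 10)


Weighted sum: 353
353 mod 11 = 1

Check digit: X


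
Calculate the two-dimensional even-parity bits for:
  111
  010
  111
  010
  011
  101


Row parities: 111100
Column parities: 110

Row P: 111100, Col P: 110, Corner: 0


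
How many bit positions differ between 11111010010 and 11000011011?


XOR: 00111001001
Count of 1s: 5

5


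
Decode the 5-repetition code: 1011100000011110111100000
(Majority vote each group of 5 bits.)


Groups: 10111, 00000, 01111, 01111, 00000
Majority votes: 10110

10110


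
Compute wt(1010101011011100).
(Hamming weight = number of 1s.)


Counting 1s in 1010101011011100

9


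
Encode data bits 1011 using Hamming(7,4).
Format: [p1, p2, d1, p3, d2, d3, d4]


Parity bits: p1=0, p2=1, p3=0

0110011


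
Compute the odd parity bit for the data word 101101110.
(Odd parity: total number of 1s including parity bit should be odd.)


Number of 1s in data: 6
Parity bit: 1

1


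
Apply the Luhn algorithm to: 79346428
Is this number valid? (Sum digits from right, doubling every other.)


Luhn sum = 43
43 mod 10 = 3

Invalid (Luhn sum mod 10 = 3)


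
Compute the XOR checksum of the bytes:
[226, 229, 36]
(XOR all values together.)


XOR chain: 226 ^ 229 ^ 36 = 35

35


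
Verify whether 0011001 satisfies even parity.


Number of 1s: 3

No, parity error (3 ones)


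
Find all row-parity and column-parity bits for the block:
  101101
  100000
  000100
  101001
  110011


Row parities: 01110
Column parities: 010011

Row P: 01110, Col P: 010011, Corner: 1


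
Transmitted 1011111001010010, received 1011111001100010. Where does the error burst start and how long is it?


XOR: 0000000000110000

Burst at position 10, length 2


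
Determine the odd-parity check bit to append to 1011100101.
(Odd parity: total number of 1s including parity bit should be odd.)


Number of 1s in data: 6
Parity bit: 1

1


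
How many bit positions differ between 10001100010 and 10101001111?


XOR: 00100101101
Count of 1s: 5

5


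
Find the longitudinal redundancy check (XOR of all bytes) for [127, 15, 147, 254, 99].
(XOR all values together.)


XOR chain: 127 ^ 15 ^ 147 ^ 254 ^ 99 = 126

126


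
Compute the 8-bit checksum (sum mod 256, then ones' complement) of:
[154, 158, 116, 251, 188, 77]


Sum = 944 mod 256 = 176
Complement = 79

79


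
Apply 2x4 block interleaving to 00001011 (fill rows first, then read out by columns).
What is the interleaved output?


Matrix:
  0000
  1011
Read columns: 01000101

01000101


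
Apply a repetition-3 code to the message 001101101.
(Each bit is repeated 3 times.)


Each bit -> 3 copies

000000111111000111111000111


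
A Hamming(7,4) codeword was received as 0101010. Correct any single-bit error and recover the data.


Syndrome = 0: no error detected

Data: 0010 (no errors)


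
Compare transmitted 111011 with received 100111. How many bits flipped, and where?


XOR: 011100

3 error(s) at position(s): 1, 2, 3


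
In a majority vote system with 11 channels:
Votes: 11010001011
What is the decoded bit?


Ones: 6 out of 11
Threshold: 6

1 (6/11 voted 1)


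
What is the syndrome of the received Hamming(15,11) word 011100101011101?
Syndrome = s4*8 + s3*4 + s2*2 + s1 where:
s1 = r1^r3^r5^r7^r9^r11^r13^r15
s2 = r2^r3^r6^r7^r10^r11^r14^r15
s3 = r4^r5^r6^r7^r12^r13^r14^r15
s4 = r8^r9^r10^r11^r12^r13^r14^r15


s1=0, s2=1, s3=1, s4=1

Syndrome = 14 (error at position 14)


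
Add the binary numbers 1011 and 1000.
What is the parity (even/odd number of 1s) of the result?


1011 = 11
1000 = 8
Sum = 19 = 10011
1s count = 3

odd parity (3 ones in 10011)


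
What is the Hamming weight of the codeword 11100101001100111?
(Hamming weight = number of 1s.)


Counting 1s in 11100101001100111

10


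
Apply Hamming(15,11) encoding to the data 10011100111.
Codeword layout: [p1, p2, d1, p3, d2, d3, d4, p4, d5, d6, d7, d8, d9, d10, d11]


Parity bits: p1=1, p2=1, p3=0, p4=1

111000111100111


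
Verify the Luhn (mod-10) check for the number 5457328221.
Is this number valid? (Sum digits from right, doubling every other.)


Luhn sum = 35
35 mod 10 = 5

Invalid (Luhn sum mod 10 = 5)


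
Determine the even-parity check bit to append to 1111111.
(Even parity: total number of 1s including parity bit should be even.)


Number of 1s in data: 7
Parity bit: 1

1


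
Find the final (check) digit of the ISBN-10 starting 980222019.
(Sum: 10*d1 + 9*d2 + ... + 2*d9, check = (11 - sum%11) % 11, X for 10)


Weighted sum: 219
219 mod 11 = 10

Check digit: 1


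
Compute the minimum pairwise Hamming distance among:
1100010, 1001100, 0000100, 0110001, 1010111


Comparing all pairs, minimum distance: 2
Can detect 1 errors, correct 0 errors

2


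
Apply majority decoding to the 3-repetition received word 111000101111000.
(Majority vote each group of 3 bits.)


Groups: 111, 000, 101, 111, 000
Majority votes: 10110

10110


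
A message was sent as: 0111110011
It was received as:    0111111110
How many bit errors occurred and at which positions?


XOR: 0000001101

3 error(s) at position(s): 6, 7, 9


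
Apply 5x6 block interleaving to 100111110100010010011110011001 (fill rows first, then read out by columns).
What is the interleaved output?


Matrix:
  100111
  110100
  010010
  011110
  011001
Read columns: 110000111100011110101011010001

110000111100011110101011010001


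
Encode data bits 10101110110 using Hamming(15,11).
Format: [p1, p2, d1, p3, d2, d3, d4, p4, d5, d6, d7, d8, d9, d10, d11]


Parity bits: p1=0, p2=1, p3=1, p4=1

011101011110110


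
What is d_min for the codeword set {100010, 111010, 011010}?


Comparing all pairs, minimum distance: 1
Can detect 0 errors, correct 0 errors

1


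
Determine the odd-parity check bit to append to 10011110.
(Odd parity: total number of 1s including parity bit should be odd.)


Number of 1s in data: 5
Parity bit: 0

0


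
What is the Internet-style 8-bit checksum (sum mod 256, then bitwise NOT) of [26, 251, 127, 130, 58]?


Sum = 592 mod 256 = 80
Complement = 175

175


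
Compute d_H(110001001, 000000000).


XOR: 110001001
Count of 1s: 4

4


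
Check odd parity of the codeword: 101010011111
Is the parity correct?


Number of 1s: 8

No, parity error (8 ones)


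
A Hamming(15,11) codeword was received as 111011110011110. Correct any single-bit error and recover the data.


Syndrome = 8: error at position 8

Data: 11110011110 (corrected bit 8)


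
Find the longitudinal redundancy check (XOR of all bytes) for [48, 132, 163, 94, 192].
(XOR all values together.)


XOR chain: 48 ^ 132 ^ 163 ^ 94 ^ 192 = 137

137


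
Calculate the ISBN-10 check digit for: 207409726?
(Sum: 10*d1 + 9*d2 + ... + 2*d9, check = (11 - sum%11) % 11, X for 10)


Weighted sum: 195
195 mod 11 = 8

Check digit: 3


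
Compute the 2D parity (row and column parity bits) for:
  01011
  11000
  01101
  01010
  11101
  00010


Row parities: 101001
Column parities: 01011

Row P: 101001, Col P: 01011, Corner: 1


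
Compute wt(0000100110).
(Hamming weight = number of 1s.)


Counting 1s in 0000100110

3


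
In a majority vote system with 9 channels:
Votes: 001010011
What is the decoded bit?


Ones: 4 out of 9
Threshold: 5

0 (4/9 voted 1)


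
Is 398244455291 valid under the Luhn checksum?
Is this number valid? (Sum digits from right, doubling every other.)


Luhn sum = 62
62 mod 10 = 2

Invalid (Luhn sum mod 10 = 2)


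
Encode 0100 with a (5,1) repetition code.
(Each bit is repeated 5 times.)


Each bit -> 5 copies

00000111110000000000


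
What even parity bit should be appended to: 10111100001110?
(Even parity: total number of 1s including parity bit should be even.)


Number of 1s in data: 8
Parity bit: 0

0


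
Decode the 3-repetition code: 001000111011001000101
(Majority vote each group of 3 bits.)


Groups: 001, 000, 111, 011, 001, 000, 101
Majority votes: 0011001

0011001


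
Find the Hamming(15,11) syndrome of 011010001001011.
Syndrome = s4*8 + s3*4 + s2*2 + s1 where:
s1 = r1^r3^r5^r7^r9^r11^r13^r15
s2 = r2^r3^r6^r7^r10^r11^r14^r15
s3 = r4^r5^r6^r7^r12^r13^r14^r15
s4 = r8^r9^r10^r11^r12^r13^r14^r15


s1=0, s2=0, s3=0, s4=0

Syndrome = 0 (no error)


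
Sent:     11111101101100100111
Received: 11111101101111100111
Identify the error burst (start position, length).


XOR: 00000000000011000000

Burst at position 12, length 2


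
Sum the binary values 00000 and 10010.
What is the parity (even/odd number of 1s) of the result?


00000 = 0
10010 = 18
Sum = 18 = 10010
1s count = 2

even parity (2 ones in 10010)


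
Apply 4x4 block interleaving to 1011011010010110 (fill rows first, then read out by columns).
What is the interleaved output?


Matrix:
  1011
  0110
  1001
  0110
Read columns: 1010010111011010

1010010111011010


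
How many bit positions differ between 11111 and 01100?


XOR: 10011
Count of 1s: 3

3


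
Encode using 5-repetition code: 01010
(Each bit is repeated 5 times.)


Each bit -> 5 copies

0000011111000001111100000


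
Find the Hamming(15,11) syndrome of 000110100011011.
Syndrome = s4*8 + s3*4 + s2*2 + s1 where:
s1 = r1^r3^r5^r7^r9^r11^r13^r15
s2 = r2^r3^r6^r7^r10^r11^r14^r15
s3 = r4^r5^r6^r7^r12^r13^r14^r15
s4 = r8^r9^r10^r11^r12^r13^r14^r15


s1=0, s2=0, s3=0, s4=0

Syndrome = 0 (no error)


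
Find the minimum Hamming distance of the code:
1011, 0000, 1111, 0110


Comparing all pairs, minimum distance: 1
Can detect 0 errors, correct 0 errors

1


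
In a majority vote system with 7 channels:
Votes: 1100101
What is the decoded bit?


Ones: 4 out of 7
Threshold: 4

1 (4/7 voted 1)


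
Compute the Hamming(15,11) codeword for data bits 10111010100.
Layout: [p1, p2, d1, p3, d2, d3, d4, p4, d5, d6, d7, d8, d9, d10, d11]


Parity bits: p1=1, p2=0, p3=1, p4=1

101101111010100


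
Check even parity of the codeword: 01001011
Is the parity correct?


Number of 1s: 4

Yes, parity is correct (4 ones)


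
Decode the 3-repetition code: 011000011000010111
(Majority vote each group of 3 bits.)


Groups: 011, 000, 011, 000, 010, 111
Majority votes: 101001

101001


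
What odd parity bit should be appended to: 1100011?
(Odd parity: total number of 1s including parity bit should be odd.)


Number of 1s in data: 4
Parity bit: 1

1


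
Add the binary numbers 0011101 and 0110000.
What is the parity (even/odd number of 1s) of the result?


0011101 = 29
0110000 = 48
Sum = 77 = 1001101
1s count = 4

even parity (4 ones in 1001101)


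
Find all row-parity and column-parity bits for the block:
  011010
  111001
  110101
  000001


Row parities: 1001
Column parities: 010111

Row P: 1001, Col P: 010111, Corner: 0


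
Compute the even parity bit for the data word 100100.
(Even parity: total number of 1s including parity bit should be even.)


Number of 1s in data: 2
Parity bit: 0

0


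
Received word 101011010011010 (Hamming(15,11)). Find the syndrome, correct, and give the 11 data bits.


Syndrome = 0: no error detected

Data: 11100011010 (no errors)


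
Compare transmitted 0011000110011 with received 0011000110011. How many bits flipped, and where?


XOR: 0000000000000

0 errors (received matches sent)


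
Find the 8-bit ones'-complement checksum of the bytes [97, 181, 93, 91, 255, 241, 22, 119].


Sum = 1099 mod 256 = 75
Complement = 180

180


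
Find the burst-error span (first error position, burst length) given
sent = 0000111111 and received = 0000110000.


XOR: 0000001111

Burst at position 6, length 4


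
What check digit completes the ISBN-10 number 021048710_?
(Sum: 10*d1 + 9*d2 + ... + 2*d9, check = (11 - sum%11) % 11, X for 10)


Weighted sum: 121
121 mod 11 = 0

Check digit: 0


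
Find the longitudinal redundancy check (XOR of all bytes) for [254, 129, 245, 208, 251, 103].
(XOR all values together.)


XOR chain: 254 ^ 129 ^ 245 ^ 208 ^ 251 ^ 103 = 198

198


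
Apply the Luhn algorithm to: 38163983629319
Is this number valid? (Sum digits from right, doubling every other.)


Luhn sum = 75
75 mod 10 = 5

Invalid (Luhn sum mod 10 = 5)


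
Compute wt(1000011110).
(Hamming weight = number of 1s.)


Counting 1s in 1000011110

5


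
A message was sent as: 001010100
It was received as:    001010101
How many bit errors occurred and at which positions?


XOR: 000000001

1 error(s) at position(s): 8


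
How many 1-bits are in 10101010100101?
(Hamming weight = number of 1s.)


Counting 1s in 10101010100101

7


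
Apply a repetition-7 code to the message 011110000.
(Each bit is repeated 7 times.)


Each bit -> 7 copies

000000011111111111111111111111111110000000000000000000000000000


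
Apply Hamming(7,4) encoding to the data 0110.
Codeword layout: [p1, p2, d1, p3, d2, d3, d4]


Parity bits: p1=1, p2=1, p3=0

1100110


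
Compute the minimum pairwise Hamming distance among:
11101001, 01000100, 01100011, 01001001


Comparing all pairs, minimum distance: 2
Can detect 1 errors, correct 0 errors

2


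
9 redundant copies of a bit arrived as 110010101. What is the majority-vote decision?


Ones: 5 out of 9
Threshold: 5

1 (5/9 voted 1)


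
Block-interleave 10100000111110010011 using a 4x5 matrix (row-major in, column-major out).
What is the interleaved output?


Matrix:
  10100
  00011
  11100
  10011
Read columns: 10110010101001010101

10110010101001010101


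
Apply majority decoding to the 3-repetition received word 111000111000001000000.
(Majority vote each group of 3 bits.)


Groups: 111, 000, 111, 000, 001, 000, 000
Majority votes: 1010000

1010000


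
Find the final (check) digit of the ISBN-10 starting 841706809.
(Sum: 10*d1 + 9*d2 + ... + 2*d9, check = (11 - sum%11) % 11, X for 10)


Weighted sum: 253
253 mod 11 = 0

Check digit: 0


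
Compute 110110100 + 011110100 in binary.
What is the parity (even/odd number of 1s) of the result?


110110100 = 436
011110100 = 244
Sum = 680 = 1010101000
1s count = 4

even parity (4 ones in 1010101000)


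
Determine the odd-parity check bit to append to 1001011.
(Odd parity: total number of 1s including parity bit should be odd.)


Number of 1s in data: 4
Parity bit: 1

1


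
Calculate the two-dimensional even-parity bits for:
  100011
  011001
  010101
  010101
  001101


Row parities: 11111
Column parities: 110111

Row P: 11111, Col P: 110111, Corner: 1


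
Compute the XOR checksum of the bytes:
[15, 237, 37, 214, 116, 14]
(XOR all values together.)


XOR chain: 15 ^ 237 ^ 37 ^ 214 ^ 116 ^ 14 = 107

107


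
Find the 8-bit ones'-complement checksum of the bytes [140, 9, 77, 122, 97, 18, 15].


Sum = 478 mod 256 = 222
Complement = 33

33


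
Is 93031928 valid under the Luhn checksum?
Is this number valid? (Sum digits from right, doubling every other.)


Luhn sum = 38
38 mod 10 = 8

Invalid (Luhn sum mod 10 = 8)


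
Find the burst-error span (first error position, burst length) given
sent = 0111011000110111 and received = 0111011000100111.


XOR: 0000000000010000

Burst at position 11, length 1


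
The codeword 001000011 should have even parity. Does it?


Number of 1s: 3

No, parity error (3 ones)


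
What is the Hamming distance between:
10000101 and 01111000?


XOR: 11111101
Count of 1s: 7

7


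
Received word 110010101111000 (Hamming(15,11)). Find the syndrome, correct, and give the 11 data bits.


Syndrome = 5: error at position 5

Data: 00011111000 (corrected bit 5)


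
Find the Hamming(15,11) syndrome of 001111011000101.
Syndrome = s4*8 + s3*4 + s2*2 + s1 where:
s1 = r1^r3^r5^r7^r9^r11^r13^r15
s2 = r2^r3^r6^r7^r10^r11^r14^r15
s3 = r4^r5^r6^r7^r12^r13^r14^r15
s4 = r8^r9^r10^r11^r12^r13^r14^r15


s1=1, s2=1, s3=1, s4=0

Syndrome = 7 (error at position 7)


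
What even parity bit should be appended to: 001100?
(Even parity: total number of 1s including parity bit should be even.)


Number of 1s in data: 2
Parity bit: 0

0


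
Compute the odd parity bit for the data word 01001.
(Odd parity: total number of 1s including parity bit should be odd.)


Number of 1s in data: 2
Parity bit: 1

1


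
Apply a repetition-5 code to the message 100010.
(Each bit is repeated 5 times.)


Each bit -> 5 copies

111110000000000000001111100000


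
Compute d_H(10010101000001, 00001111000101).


XOR: 10011010000100
Count of 1s: 5

5


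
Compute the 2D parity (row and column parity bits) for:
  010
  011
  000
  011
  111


Row parities: 10001
Column parities: 101

Row P: 10001, Col P: 101, Corner: 0


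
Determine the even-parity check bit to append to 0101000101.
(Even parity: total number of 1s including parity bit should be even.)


Number of 1s in data: 4
Parity bit: 0

0


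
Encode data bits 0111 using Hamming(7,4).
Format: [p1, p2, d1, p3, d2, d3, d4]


Parity bits: p1=0, p2=0, p3=1

0001111


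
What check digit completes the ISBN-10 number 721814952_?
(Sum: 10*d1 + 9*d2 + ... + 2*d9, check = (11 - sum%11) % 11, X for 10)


Weighted sum: 233
233 mod 11 = 2

Check digit: 9


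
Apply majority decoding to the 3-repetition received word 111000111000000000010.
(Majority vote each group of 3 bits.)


Groups: 111, 000, 111, 000, 000, 000, 010
Majority votes: 1010000

1010000


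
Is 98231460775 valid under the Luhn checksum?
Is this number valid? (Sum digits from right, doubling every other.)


Luhn sum = 56
56 mod 10 = 6

Invalid (Luhn sum mod 10 = 6)


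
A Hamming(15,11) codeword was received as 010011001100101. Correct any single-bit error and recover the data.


Syndrome = 0: no error detected

Data: 01101100101 (no errors)


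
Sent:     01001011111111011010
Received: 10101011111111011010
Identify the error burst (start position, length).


XOR: 11100000000000000000

Burst at position 0, length 3


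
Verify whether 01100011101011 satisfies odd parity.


Number of 1s: 8

No, parity error (8 ones)


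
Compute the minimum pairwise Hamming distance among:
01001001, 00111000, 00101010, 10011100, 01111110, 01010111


Comparing all pairs, minimum distance: 2
Can detect 1 errors, correct 0 errors

2


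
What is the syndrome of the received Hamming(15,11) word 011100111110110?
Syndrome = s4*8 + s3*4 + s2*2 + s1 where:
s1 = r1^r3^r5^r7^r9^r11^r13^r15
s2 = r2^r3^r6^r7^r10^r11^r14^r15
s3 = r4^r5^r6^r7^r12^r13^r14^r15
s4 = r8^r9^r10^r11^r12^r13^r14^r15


s1=1, s2=0, s3=0, s4=0

Syndrome = 1 (error at position 1)


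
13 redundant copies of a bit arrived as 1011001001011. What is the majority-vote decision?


Ones: 7 out of 13
Threshold: 7

1 (7/13 voted 1)


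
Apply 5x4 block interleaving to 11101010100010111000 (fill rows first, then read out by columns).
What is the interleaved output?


Matrix:
  1110
  1010
  1000
  1011
  1000
Read columns: 11111100001101000010

11111100001101000010


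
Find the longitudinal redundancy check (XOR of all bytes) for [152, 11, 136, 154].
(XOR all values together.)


XOR chain: 152 ^ 11 ^ 136 ^ 154 = 129

129


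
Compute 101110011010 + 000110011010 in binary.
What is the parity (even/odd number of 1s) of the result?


101110011010 = 2970
000110011010 = 410
Sum = 3380 = 110100110100
1s count = 6

even parity (6 ones in 110100110100)


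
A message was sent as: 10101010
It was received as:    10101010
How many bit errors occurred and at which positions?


XOR: 00000000

0 errors (received matches sent)


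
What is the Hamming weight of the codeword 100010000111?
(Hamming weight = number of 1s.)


Counting 1s in 100010000111

5


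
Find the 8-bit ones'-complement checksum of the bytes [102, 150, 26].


Sum = 278 mod 256 = 22
Complement = 233

233


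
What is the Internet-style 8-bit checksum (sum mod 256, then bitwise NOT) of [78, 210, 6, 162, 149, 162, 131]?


Sum = 898 mod 256 = 130
Complement = 125

125


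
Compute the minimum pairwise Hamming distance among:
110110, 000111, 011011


Comparing all pairs, minimum distance: 3
Can detect 2 errors, correct 1 errors

3


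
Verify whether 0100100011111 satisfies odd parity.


Number of 1s: 7

Yes, parity is correct (7 ones)


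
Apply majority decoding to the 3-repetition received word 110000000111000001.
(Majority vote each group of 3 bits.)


Groups: 110, 000, 000, 111, 000, 001
Majority votes: 100100

100100


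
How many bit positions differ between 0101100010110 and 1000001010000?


XOR: 1101101000110
Count of 1s: 7

7


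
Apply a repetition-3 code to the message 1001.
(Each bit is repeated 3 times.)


Each bit -> 3 copies

111000000111


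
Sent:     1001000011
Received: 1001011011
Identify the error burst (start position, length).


XOR: 0000011000

Burst at position 5, length 2


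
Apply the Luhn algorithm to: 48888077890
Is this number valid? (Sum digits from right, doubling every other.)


Luhn sum = 63
63 mod 10 = 3

Invalid (Luhn sum mod 10 = 3)


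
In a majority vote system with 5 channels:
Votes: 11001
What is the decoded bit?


Ones: 3 out of 5
Threshold: 3

1 (3/5 voted 1)


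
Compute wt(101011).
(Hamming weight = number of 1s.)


Counting 1s in 101011

4


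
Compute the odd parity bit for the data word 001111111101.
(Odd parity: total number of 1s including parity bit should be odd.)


Number of 1s in data: 9
Parity bit: 0

0


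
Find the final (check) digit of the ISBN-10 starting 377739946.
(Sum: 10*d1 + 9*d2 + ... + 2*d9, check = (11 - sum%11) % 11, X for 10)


Weighted sum: 321
321 mod 11 = 2

Check digit: 9


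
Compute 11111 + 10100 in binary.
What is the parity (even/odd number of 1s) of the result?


11111 = 31
10100 = 20
Sum = 51 = 110011
1s count = 4

even parity (4 ones in 110011)


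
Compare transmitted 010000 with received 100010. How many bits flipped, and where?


XOR: 110010

3 error(s) at position(s): 0, 1, 4


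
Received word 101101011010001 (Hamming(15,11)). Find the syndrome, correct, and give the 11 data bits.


Syndrome = 5: error at position 5

Data: 11101010001 (corrected bit 5)


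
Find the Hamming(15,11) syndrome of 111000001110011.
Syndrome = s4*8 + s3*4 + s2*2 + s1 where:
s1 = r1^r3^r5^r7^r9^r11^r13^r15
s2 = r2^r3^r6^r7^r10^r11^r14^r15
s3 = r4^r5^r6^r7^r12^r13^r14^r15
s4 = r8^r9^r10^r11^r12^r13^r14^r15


s1=1, s2=0, s3=0, s4=1

Syndrome = 9 (error at position 9)
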